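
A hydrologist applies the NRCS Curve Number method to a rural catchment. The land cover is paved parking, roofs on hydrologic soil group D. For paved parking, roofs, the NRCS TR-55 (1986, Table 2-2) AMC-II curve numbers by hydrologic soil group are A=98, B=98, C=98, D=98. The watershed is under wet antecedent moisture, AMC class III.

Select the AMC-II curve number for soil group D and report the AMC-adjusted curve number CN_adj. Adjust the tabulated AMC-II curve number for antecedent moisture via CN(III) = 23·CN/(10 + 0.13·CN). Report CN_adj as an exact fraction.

NRCS table: paved parking, roofs, soil group D → CN(II) = 98
CN(III) from CN(II)=98: (23·98)/(10 + 0.13·98) = 112700/1137 ≈ 99.120

CN_adj = 112700/1137 ≈ 99.120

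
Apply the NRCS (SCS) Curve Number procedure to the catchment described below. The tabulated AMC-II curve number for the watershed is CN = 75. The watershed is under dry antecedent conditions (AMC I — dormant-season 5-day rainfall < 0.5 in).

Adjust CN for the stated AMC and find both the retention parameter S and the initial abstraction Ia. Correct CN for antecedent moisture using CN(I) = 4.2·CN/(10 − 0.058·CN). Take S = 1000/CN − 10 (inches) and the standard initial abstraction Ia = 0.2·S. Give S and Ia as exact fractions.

CN(I) from CN(II)=75: (4.2·75)/(10 − 0.058·75) = 6300/113 ≈ 55.752
S = 1000/(6300/113) − 10 = 500/63 in ≈ 7.937 in
Ia = 0.2·(500/63) = 100/63 in ≈ 1.587 in

S = 500/63 in ≈ 7.937 in; Ia = 100/63 in ≈ 1.587 in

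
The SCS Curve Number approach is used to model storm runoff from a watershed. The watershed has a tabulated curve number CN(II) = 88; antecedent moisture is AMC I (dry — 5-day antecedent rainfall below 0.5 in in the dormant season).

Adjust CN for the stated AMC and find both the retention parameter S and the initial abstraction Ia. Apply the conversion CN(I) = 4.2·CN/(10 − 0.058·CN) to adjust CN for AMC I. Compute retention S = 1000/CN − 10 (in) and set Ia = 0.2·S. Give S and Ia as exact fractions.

Adjust CN=88 to AMC I: 4.2·88/(10 − 0.058·88) → (1848/5) ÷ (612/125) = 3850/51 ≈ 75.490
S = 1000/(3850/51) − 10 = 250/77 in ≈ 3.247 in
Ia = 0.2·(250/77) = 50/77 in ≈ 0.649 in

S = 250/77 in ≈ 3.247 in; Ia = 50/77 in ≈ 0.649 in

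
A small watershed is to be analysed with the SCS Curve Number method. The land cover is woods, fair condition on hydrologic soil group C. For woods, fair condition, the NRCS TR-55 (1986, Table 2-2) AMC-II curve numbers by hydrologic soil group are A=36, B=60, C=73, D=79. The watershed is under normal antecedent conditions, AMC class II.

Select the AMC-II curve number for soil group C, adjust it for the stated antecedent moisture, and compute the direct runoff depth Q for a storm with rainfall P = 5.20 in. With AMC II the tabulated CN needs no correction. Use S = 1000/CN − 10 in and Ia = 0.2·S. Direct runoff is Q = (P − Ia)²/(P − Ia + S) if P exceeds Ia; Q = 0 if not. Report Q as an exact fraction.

NRCS table: woods, fair condition, soil group C → CN(II) = 73
CN(II) = 73; AMC II needs no correction.
S = 1000/73 − 10 = 270/73 in ≈ 3.699 in
Initial abstraction Ia = S/5 = (270/73)/5 = 54/73 ≈ 0.740 in
Excess rainfall: 5.200 − 0.740 = 4.460 in; P > Ia so Q > 0
Q: (1628/365)² ÷ (2978/365) = 1325192/543485 in (≈ 2.438 in)

Q = 1325192/543485 in ≈ 2.438 in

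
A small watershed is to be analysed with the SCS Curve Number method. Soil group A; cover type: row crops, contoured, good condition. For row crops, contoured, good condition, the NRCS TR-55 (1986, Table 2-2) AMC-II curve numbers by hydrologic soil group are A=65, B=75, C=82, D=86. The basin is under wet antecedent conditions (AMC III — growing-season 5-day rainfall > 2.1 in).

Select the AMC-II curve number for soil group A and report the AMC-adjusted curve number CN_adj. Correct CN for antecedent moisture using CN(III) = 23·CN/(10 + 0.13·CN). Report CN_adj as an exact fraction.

NRCS table: row crops, contoured, good condition, soil group A → CN(II) = 65
Adjust CN=65 to AMC III: 23·65/(10 + 0.13·65) → 1495 ÷ (369/20) = 29900/369 ≈ 81.030

CN_adj = 29900/369 ≈ 81.030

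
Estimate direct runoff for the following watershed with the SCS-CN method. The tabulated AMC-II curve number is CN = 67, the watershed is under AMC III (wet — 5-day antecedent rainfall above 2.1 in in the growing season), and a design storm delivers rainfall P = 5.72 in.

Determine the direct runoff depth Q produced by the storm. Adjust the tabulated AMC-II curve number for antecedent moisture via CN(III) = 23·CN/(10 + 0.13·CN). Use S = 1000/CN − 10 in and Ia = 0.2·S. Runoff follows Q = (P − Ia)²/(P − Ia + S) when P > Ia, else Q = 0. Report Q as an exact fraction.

Adjust CN=67 to AMC III: 23·67/(10 + 0.13·67) → 1541 ÷ (1871/100) = 154100/1871 ≈ 82.362
S = 1000/(154100/1871) − 10 = 3300/1541 in ≈ 2.141 in
Ia = 0.2·(3300/1541) = 660/1541 in ≈ 0.428 in
Excess rainfall: 5.720 − 0.428 = 5.292 in; P > Ia so Q > 0
Q: (203863/38525)² ÷ (286363/38525) = 3778192979/1002921325 in (≈ 3.767 in)

Q = 3778192979/1002921325 in ≈ 3.767 in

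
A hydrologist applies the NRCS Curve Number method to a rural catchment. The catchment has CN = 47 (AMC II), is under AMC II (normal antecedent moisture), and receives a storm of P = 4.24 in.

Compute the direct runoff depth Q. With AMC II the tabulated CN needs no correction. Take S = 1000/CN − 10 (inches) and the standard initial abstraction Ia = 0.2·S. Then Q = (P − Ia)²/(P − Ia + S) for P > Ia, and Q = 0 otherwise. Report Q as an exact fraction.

Q = 51304/172725 in ≈ 0.297 in

AMC II — tabulated CN = 47 applies directly.
Max retention: S = 1000/47 − 10 = 530/47 in (≈ 11.277 in)
Ia = 0.2S: 0.2·11.277 = 2.255 in (exactly 106/47)
P − Ia = 4.240 − 2.255 = 2332/1175 ≈ 1.985 in (> 0, runoff occurs)
Q = (2332/1175)²/((2332/1175) + 530/47) = (5438224/1380625)/(15582/1175) = 51304/172725 in ≈ 0.297 in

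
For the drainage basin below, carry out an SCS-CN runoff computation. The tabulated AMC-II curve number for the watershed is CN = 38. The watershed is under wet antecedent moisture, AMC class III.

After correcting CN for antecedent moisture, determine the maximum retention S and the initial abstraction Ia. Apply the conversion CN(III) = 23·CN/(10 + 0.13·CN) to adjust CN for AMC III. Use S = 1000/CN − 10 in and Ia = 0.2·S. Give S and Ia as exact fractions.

Adjust CN=38 to AMC III: 23·38/(10 + 0.13·38) → 874 ÷ (747/50) = 43700/747 ≈ 58.501
Max retention: S = 1000/(43700/747) − 10 = 3100/437 in (≈ 7.094 in)
Ia = 0.2·(3100/437) = 620/437 in ≈ 1.419 in

S = 3100/437 in ≈ 7.094 in; Ia = 620/437 in ≈ 1.419 in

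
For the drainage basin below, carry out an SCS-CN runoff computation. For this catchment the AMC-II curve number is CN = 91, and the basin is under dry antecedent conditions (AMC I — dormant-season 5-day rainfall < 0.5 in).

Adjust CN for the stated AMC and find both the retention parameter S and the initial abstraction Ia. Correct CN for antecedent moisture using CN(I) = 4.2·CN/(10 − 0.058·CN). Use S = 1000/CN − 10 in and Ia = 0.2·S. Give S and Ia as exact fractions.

S = 1500/637 in ≈ 2.355 in; Ia = 300/637 in ≈ 0.471 in

Dry (AMC I): CN(I) = 4.2·91/(10 − 0.058·91) = (1911/5)/(2361/500) = 63700/787 ≈ 80.940
S = 1000/(63700/787) − 10 = 1500/637 in ≈ 2.355 in
Ia = 0.2S: 0.2·2.355 = 0.471 in (exactly 300/637)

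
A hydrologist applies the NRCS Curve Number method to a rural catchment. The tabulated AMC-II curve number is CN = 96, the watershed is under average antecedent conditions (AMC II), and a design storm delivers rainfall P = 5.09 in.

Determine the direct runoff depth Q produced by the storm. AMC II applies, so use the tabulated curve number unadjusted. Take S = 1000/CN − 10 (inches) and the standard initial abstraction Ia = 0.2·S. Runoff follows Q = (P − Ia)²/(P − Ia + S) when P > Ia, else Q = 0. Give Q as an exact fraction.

Q = 564001/122025 in ≈ 4.622 in

Average conditions: CN = 96 (no AMC adjustment).
Retention S: 1000/CN − 10 with CN=96.000 → S = 5/12 ≈ 0.417 in
Ia = 0.2·(5/12) = 1/12 in ≈ 0.083 in
P − Ia = 5.090 − 0.083 = 751/150 ≈ 5.007 in (> 0, runoff occurs)
Q = (751/150)²/((751/150) + 5/12) = (564001/22500)/(1627/300) = 564001/122025 in ≈ 4.622 in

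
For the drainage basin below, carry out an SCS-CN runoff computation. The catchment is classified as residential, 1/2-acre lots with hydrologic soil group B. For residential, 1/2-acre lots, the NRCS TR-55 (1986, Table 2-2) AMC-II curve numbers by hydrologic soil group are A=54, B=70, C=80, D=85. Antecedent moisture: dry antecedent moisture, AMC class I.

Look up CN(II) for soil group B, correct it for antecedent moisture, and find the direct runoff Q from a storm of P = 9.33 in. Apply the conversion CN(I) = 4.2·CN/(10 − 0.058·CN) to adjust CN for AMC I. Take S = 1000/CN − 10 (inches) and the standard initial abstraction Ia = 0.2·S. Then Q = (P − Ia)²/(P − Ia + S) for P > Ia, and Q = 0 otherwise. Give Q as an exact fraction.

NRCS table: residential, 1/2-acre lots, soil group B → CN(II) = 70
Dry (AMC I): CN(I) = 4.2·70/(10 − 0.058·70) = 294/(297/50) = 4900/99 ≈ 49.495
Max retention: S = 1000/(4900/99) − 10 = 500/49 in (≈ 10.204 in)
Ia = 0.2S: 0.2·10.204 = 2.041 in (exactly 100/49)
Since P=9.330 > Ia=2.041: effective rainfall P−Ia = 35717/4900 in
Runoff Q = (P−Ia)²/(P−Ia+S) = (7.289)²/(7.289+10.204) = 1275704089/420013300 ≈ 3.037 in

Q = 1275704089/420013300 in ≈ 3.037 in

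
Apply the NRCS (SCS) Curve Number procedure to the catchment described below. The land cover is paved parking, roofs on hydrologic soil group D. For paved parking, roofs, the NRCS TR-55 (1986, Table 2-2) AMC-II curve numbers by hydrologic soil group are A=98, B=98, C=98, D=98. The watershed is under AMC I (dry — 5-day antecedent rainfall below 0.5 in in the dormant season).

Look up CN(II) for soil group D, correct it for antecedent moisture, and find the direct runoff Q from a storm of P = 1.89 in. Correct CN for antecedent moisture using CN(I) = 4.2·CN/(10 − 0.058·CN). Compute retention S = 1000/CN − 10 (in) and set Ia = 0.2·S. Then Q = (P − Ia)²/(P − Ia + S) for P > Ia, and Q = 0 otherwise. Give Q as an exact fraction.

Q = 34033239361/24128094900 in ≈ 1.411 in

NRCS table: paved parking, roofs, soil group D → CN(II) = 98
CN(I) from CN(II)=98: (4.2·98)/(10 − 0.058·98) = 102900/1079 ≈ 95.366
Max retention: S = 1000/(102900/1079) − 10 = 500/1029 in (≈ 0.486 in)
Initial abstraction Ia = S/5 = (500/1029)/5 = 100/1029 ≈ 0.097 in
P − Ia = 1.890 − 0.097 = 184481/102900 ≈ 1.793 in (> 0, runoff occurs)
Q = (184481/102900)²/((184481/102900) + 500/1029) = (34033239361/10588410000)/(234481/102900) = 34033239361/24128094900 in ≈ 1.411 in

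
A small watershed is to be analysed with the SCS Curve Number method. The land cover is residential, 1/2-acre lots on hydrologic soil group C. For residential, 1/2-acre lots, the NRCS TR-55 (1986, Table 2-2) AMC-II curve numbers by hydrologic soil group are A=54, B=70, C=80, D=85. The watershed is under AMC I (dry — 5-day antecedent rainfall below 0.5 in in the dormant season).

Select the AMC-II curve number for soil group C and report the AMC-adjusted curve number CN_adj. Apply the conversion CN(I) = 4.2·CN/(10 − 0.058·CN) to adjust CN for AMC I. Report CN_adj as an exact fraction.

CN_adj = 4200/67 ≈ 62.687

NRCS table: residential, 1/2-acre lots, soil group C → CN(II) = 80
CN(I) from CN(II)=80: (4.2·80)/(10 − 0.058·80) = 4200/67 ≈ 62.687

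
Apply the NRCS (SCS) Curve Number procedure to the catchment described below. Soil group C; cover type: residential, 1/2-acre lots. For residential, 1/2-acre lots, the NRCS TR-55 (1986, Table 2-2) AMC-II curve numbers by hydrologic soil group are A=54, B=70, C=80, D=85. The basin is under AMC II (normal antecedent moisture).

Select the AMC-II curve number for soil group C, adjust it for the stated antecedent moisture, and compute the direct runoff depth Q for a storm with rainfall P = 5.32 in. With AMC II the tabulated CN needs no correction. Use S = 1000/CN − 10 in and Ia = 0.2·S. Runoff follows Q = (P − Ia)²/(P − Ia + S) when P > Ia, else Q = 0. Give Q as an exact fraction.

Q = 58081/18300 in ≈ 3.174 in

NRCS table: residential, 1/2-acre lots, soil group C → CN(II) = 80
Average conditions: CN = 80 (no AMC adjustment).
S = 1000/80 − 10 = 5/2 in ≈ 2.500 in
Ia = 0.2S: 0.2·2.500 = 0.500 in (exactly 1/2)
Excess rainfall: 5.320 − 0.500 = 4.820 in; P > Ia so Q > 0
Runoff Q = (P−Ia)²/(P−Ia+S) = (4.820)²/(4.820+2.500) = 58081/18300 ≈ 3.174 in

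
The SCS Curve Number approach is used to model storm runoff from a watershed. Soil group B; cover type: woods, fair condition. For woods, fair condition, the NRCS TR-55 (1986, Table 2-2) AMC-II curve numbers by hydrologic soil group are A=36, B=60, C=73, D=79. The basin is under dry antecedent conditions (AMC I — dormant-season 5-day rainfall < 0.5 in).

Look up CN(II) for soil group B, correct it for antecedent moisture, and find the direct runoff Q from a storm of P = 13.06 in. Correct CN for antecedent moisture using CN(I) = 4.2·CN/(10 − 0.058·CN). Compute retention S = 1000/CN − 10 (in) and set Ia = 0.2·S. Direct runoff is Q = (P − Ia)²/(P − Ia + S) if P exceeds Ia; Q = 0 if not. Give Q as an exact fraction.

NRCS table: woods, fair condition, soil group B → CN(II) = 60
Adjust CN=60 to AMC I: 4.2·60/(10 − 0.058·60) → 252 ÷ (163/25) = 6300/163 ≈ 38.650
Max retention: S = 1000/(6300/163) − 10 = 1000/63 in (≈ 15.873 in)
Ia = 0.2·(1000/63) = 200/63 in ≈ 3.175 in
Since P=13.060 > Ia=3.175: effective rainfall P−Ia = 31139/3150 in
Q: (31139/3150)² ÷ (81139/3150) = 969637321/255587850 in (≈ 3.794 in)

Q = 969637321/255587850 in ≈ 3.794 in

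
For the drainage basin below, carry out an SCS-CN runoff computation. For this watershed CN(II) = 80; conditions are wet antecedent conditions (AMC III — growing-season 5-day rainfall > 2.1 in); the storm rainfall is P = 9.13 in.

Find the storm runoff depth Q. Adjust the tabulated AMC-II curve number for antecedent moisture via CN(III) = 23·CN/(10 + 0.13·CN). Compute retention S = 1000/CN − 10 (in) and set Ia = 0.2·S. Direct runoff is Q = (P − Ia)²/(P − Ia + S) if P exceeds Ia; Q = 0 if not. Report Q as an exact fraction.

Q = 420209001/52897700 in ≈ 7.944 in

CN(III) from CN(II)=80: (23·80)/(10 + 0.13·80) = 4600/51 ≈ 90.196
S = 1000/(4600/51) − 10 = 25/23 in ≈ 1.087 in
Ia = 0.2·(25/23) = 5/23 in ≈ 0.217 in
Since P=9.130 > Ia=0.217: effective rainfall P−Ia = 20499/2300 in
Runoff Q = (P−Ia)²/(P−Ia+S) = (8.913)²/(8.913+1.087) = 420209001/52897700 ≈ 7.944 in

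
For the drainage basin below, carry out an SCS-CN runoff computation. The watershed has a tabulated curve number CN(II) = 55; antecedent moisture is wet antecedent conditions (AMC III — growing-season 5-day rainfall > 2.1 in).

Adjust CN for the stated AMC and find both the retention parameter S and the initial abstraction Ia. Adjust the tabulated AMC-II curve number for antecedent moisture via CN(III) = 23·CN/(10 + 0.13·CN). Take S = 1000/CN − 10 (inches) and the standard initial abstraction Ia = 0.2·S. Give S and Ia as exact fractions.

S = 900/253 in ≈ 3.557 in; Ia = 180/253 in ≈ 0.711 in

CN(III) from CN(II)=55: (23·55)/(10 + 0.13·55) = 25300/343 ≈ 73.761
S = 1000/(25300/343) − 10 = 900/253 in ≈ 3.557 in
Ia = 0.2·(900/253) = 180/253 in ≈ 0.711 in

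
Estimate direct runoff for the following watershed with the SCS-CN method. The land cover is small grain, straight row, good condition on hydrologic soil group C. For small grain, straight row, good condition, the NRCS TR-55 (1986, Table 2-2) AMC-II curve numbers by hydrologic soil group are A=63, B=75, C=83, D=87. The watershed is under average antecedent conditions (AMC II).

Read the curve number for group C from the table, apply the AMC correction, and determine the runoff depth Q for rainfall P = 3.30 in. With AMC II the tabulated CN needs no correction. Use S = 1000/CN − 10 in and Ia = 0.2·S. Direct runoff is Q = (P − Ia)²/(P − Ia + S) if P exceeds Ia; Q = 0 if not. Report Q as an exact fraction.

NRCS table: small grain, straight row, good condition, soil group C → CN(II) = 83
Average conditions: CN = 83 (no AMC adjustment).
Max retention: S = 1000/83 − 10 = 170/83 in (≈ 2.048 in)
Initial abstraction Ia = S/5 = (170/83)/5 = 34/83 ≈ 0.410 in
P − Ia = 3.300 − 0.410 = 2399/830 ≈ 2.890 in (> 0, runoff occurs)
Q = (2399/830)²/((2399/830) + 170/83) = (5755201/688900)/(4099/830) = 5755201/3402170 in ≈ 1.692 in

Q = 5755201/3402170 in ≈ 1.692 in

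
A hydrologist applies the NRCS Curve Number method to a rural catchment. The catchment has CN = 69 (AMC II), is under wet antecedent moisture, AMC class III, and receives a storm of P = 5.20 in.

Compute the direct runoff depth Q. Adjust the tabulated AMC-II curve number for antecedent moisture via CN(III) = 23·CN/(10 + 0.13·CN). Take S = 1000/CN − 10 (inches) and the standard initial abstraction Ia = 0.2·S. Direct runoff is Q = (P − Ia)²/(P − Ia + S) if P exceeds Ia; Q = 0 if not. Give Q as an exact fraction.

Q = 728169122/212903985 in ≈ 3.420 in

Adjust CN=69 to AMC III: 23·69/(10 + 0.13·69) → 1587 ÷ (1897/100) = 158700/1897 ≈ 83.658
S = 1000/(158700/1897) − 10 = 3100/1587 in ≈ 1.953 in
Ia = 0.2·(3100/1587) = 620/1587 in ≈ 0.391 in
P − Ia = 5.200 − 0.391 = 38162/7935 ≈ 4.809 in (> 0, runoff occurs)
Q: (38162/7935)² ÷ (53662/7935) = 728169122/212903985 in (≈ 3.420 in)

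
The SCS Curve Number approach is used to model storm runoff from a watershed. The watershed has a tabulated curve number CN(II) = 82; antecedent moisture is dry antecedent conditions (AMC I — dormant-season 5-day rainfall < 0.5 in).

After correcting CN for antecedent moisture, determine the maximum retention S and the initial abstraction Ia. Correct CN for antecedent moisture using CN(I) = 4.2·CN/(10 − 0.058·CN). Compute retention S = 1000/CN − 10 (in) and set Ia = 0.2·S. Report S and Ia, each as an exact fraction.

CN(I) from CN(II)=82: (4.2·82)/(10 − 0.058·82) = 28700/437 ≈ 65.675
S = 1000/(28700/437) − 10 = 1500/287 in ≈ 5.226 in
Ia = 0.2S: 0.2·5.226 = 1.045 in (exactly 300/287)

S = 1500/287 in ≈ 5.226 in; Ia = 300/287 in ≈ 1.045 in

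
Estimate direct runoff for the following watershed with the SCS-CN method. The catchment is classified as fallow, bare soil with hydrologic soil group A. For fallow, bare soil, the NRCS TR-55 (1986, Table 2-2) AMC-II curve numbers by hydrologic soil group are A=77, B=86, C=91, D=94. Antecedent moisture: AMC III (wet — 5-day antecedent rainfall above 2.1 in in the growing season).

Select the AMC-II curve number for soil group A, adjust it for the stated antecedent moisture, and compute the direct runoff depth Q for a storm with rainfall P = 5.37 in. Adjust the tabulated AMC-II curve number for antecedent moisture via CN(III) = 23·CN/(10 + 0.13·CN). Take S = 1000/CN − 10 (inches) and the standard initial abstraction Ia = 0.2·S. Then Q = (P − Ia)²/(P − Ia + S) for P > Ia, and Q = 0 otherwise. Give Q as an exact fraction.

Q = 1548343801/379987300 in ≈ 4.075 in

NRCS table: fallow, bare soil, soil group A → CN(II) = 77
Adjust CN=77 to AMC III: 23·77/(10 + 0.13·77) → 1771 ÷ (2001/100) = 7700/87 ≈ 88.506
S = 1000/(7700/87) − 10 = 100/77 in ≈ 1.299 in
Ia = 0.2·(100/77) = 20/77 in ≈ 0.260 in
P − Ia = 5.370 − 0.260 = 39349/7700 ≈ 5.110 in (> 0, runoff occurs)
Q = (39349/7700)²/((39349/7700) + 100/77) = (1548343801/59290000)/(49349/7700) = 1548343801/379987300 in ≈ 4.075 in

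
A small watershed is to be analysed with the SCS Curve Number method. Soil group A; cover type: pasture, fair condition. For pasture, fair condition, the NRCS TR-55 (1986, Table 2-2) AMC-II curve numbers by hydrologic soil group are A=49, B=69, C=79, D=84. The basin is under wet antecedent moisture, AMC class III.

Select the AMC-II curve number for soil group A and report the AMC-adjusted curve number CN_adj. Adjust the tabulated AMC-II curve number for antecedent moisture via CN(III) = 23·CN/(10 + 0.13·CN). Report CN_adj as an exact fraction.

NRCS table: pasture, fair condition, soil group A → CN(II) = 49
CN(III) from CN(II)=49: (23·49)/(10 + 0.13·49) = 112700/1637 ≈ 68.845

CN_adj = 112700/1637 ≈ 68.845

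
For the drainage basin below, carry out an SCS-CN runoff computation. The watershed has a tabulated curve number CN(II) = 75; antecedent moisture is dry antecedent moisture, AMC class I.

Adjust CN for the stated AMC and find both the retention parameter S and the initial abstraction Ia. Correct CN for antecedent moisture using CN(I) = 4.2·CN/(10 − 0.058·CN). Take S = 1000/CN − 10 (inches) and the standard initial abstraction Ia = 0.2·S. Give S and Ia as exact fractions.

CN(I) from CN(II)=75: (4.2·75)/(10 − 0.058·75) = 6300/113 ≈ 55.752
Retention S: 1000/CN − 10 with CN=55.752 → S = 500/63 ≈ 7.937 in
Initial abstraction Ia = S/5 = (500/63)/5 = 100/63 ≈ 1.587 in

S = 500/63 in ≈ 7.937 in; Ia = 100/63 in ≈ 1.587 in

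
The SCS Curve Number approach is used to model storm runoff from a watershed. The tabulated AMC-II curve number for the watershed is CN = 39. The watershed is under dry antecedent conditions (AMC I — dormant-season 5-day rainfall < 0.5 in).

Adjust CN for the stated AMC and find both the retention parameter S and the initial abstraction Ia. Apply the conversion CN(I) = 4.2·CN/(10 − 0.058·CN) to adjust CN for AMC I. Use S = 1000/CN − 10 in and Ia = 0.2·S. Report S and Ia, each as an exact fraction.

Adjust CN=39 to AMC I: 4.2·39/(10 − 0.058·39) → (819/5) ÷ (3869/500) = 81900/3869 ≈ 21.168
Max retention: S = 1000/(81900/3869) − 10 = 30500/819 in (≈ 37.241 in)
Ia = 0.2S: 0.2·37.241 = 7.448 in (exactly 6100/819)

S = 30500/819 in ≈ 37.241 in; Ia = 6100/819 in ≈ 7.448 in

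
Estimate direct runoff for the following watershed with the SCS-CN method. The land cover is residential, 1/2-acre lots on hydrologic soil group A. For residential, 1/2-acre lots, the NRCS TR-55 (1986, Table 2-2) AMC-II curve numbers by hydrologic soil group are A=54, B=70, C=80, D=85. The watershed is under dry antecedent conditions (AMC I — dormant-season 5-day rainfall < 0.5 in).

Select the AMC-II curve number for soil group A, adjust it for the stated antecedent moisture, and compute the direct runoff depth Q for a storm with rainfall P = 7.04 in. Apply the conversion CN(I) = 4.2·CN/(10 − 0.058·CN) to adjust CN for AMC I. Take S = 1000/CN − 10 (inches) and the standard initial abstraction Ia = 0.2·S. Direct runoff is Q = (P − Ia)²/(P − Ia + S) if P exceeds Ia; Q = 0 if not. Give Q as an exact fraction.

NRCS table: residential, 1/2-acre lots, soil group A → CN(II) = 54
Adjust CN=54 to AMC I: 4.2·54/(10 − 0.058·54) → (1134/5) ÷ (1717/250) = 56700/1717 ≈ 33.023
S = 1000/(56700/1717) − 10 = 11500/567 in ≈ 20.282 in
Initial abstraction Ia = S/5 = (11500/567)/5 = 2300/567 ≈ 4.056 in
Since P=7.040 > Ia=4.056: effective rainfall P−Ia = 42292/14175 in
Q: (42292/14175)² ÷ (329792/14175) = 111788329/292175100 in (≈ 0.383 in)

Q = 111788329/292175100 in ≈ 0.383 in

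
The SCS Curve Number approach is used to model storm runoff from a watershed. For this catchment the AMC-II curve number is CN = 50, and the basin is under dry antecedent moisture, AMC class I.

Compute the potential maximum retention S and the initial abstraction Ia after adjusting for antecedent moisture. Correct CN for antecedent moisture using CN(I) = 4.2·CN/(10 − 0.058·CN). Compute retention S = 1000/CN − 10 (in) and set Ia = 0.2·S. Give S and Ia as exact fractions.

S = 500/21 in ≈ 23.810 in; Ia = 100/21 in ≈ 4.762 in

Adjust CN=50 to AMC I: 4.2·50/(10 − 0.058·50) → 210 ÷ (71/10) = 2100/71 ≈ 29.577
S = 1000/(2100/71) − 10 = 500/21 in ≈ 23.810 in
Initial abstraction Ia = S/5 = (500/21)/5 = 100/21 ≈ 4.762 in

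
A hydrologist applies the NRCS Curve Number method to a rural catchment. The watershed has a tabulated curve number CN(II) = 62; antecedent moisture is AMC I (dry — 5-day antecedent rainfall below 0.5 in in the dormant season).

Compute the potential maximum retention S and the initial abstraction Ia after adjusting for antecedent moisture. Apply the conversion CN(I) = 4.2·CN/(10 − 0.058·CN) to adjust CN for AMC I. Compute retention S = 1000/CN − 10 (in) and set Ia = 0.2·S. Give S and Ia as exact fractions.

S = 9500/651 in ≈ 14.593 in; Ia = 1900/651 in ≈ 2.919 in

Adjust CN=62 to AMC I: 4.2·62/(10 − 0.058·62) → (1302/5) ÷ (1601/250) = 65100/1601 ≈ 40.662
Retention S: 1000/CN − 10 with CN=40.662 → S = 9500/651 ≈ 14.593 in
Initial abstraction Ia = S/5 = (9500/651)/5 = 1900/651 ≈ 2.919 in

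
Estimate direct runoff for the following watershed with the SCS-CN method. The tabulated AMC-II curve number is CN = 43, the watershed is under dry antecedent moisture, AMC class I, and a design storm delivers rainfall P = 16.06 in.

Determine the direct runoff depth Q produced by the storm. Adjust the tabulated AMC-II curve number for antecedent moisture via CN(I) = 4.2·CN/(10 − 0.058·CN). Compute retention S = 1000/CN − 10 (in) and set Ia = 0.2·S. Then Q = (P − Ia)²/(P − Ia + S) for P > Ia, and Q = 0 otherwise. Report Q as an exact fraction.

Q = 21521770209/9356630150 in ≈ 2.300 in

Dry (AMC I): CN(I) = 4.2·43/(10 − 0.058·43) = (903/5)/(3753/500) = 30100/1251 ≈ 24.061
Retention S: 1000/CN − 10 with CN=24.061 → S = 9500/301 ≈ 31.561 in
Initial abstraction Ia = S/5 = (9500/301)/5 = 1900/301 ≈ 6.312 in
Since P=16.060 > Ia=6.312: effective rainfall P−Ia = 146703/15050 in
Q: (146703/15050)² ÷ (621703/15050) = 21521770209/9356630150 in (≈ 2.300 in)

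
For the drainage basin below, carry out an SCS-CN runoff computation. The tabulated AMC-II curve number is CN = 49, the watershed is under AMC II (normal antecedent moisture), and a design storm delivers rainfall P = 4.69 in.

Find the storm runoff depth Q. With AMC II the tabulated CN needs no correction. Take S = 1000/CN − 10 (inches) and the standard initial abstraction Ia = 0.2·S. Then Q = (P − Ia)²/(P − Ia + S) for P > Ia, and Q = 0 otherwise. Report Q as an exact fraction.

Q = 163353961/312526900 in ≈ 0.523 in

Average conditions: CN = 49 (no AMC adjustment).
Max retention: S = 1000/49 − 10 = 510/49 in (≈ 10.408 in)
Ia = 0.2·(510/49) = 102/49 in ≈ 2.082 in
Excess rainfall: 4.690 − 2.082 = 2.608 in; P > Ia so Q > 0
Q = (12781/4900)²/((12781/4900) + 510/49) = (163353961/24010000)/(63781/4900) = 163353961/312526900 in ≈ 0.523 in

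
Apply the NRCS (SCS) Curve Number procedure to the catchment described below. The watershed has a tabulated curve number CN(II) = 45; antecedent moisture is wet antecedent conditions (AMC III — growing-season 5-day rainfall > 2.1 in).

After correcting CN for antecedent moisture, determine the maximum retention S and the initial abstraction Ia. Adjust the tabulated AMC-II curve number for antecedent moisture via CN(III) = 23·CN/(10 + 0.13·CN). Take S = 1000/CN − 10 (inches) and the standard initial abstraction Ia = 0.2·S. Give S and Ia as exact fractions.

S = 1100/207 in ≈ 5.314 in; Ia = 220/207 in ≈ 1.063 in

Adjust CN=45 to AMC III: 23·45/(10 + 0.13·45) → 1035 ÷ (317/20) = 20700/317 ≈ 65.300
Retention S: 1000/CN − 10 with CN=65.300 → S = 1100/207 ≈ 5.314 in
Ia = 0.2S: 0.2·5.314 = 1.063 in (exactly 220/207)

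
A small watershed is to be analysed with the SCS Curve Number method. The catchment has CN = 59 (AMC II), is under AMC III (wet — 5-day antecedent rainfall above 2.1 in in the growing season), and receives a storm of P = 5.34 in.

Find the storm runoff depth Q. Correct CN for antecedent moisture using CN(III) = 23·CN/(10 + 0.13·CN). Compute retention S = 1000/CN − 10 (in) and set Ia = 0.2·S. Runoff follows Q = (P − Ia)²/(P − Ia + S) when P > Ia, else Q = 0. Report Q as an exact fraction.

CN(III) from CN(II)=59: (23·59)/(10 + 0.13·59) = 135700/1767 ≈ 76.797
S = 1000/(135700/1767) − 10 = 4100/1357 in ≈ 3.021 in
Initial abstraction Ia = S/5 = (4100/1357)/5 = 820/1357 ≈ 0.604 in
Excess rainfall: 5.340 − 0.604 = 4.736 in; P > Ia so Q > 0
Q = (321319/67850)²/((321319/67850) + 4100/1357) = (103245899761/4603622500)/(526319/67850) = 103245899761/35710744150 in ≈ 2.891 in

Q = 103245899761/35710744150 in ≈ 2.891 in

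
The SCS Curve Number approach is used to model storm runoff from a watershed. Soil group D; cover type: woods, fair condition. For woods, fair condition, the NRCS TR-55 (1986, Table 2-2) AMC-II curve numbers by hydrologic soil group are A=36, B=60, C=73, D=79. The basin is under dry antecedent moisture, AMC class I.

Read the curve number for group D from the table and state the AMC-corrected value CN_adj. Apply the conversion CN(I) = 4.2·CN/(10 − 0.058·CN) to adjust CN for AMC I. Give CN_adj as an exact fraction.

CN_adj = 7900/129 ≈ 61.240

NRCS table: woods, fair condition, soil group D → CN(II) = 79
Adjust CN=79 to AMC I: 4.2·79/(10 − 0.058·79) → (1659/5) ÷ (2709/500) = 7900/129 ≈ 61.240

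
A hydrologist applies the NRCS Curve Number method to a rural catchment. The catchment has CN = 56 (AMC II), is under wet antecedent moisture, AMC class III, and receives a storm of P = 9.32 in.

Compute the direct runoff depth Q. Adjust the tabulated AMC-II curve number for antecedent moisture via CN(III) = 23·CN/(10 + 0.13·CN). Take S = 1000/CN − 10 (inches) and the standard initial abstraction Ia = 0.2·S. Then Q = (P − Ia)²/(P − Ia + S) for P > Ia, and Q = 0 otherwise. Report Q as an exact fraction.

Q = 1208466169/195264825 in ≈ 6.189 in

CN(III) from CN(II)=56: (23·56)/(10 + 0.13·56) = 4025/54 ≈ 74.537
Retention S: 1000/CN − 10 with CN=74.537 → S = 550/161 ≈ 3.416 in
Initial abstraction Ia = S/5 = (550/161)/5 = 110/161 ≈ 0.683 in
P − Ia = 9.320 − 0.683 = 34763/4025 ≈ 8.637 in (> 0, runoff occurs)
Q = (34763/4025)²/((34763/4025) + 550/161) = (1208466169/16200625)/(48513/4025) = 1208466169/195264825 in ≈ 6.189 in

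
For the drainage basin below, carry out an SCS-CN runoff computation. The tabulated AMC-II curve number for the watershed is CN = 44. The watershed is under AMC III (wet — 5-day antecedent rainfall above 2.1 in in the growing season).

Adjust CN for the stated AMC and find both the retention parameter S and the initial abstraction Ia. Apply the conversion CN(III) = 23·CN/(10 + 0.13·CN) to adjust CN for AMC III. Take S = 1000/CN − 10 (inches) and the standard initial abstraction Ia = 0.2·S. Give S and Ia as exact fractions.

CN(III) from CN(II)=44: (23·44)/(10 + 0.13·44) = 25300/393 ≈ 64.377
S = 1000/(25300/393) − 10 = 1400/253 in ≈ 5.534 in
Initial abstraction Ia = S/5 = (1400/253)/5 = 280/253 ≈ 1.107 in

S = 1400/253 in ≈ 5.534 in; Ia = 280/253 in ≈ 1.107 in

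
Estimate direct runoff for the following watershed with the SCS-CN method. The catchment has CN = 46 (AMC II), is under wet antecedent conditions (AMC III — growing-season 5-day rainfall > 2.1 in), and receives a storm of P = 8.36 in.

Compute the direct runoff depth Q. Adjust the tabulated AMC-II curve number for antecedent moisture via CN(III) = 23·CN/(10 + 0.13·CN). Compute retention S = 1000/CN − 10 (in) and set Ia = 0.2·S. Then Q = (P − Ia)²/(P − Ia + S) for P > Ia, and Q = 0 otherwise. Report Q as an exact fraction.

Q = 9420837721/2176319225 in ≈ 4.329 in

Wet (AMC III): CN(III) = 23·46/(10 + 0.13·46) = 1058/(799/50) = 52900/799 ≈ 66.208
S = 1000/(52900/799) − 10 = 2700/529 in ≈ 5.104 in
Ia = 0.2·(2700/529) = 540/529 in ≈ 1.021 in
Excess rainfall: 8.360 − 1.021 = 7.339 in; P > Ia so Q > 0
Runoff Q = (P−Ia)²/(P−Ia+S) = (7.339)²/(7.339+5.104) = 9420837721/2176319225 ≈ 4.329 in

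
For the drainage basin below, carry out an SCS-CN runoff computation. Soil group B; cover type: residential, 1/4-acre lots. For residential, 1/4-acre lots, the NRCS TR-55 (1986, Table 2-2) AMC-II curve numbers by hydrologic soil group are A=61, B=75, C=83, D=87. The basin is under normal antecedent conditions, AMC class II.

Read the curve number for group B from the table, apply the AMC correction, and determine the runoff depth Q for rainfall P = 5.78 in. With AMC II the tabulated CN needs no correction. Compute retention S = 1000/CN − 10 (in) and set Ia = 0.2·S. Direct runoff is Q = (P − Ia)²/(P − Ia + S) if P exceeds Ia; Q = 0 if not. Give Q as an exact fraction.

Q = 588289/190050 in ≈ 3.095 in

NRCS table: residential, 1/4-acre lots, soil group B → CN(II) = 75
Average conditions: CN = 75 (no AMC adjustment).
S = 1000/75 − 10 = 10/3 in ≈ 3.333 in
Ia = 0.2·(10/3) = 2/3 in ≈ 0.667 in
P − Ia = 5.780 − 0.667 = 767/150 ≈ 5.113 in (> 0, runoff occurs)
Runoff Q = (P−Ia)²/(P−Ia+S) = (5.113)²/(5.113+3.333) = 588289/190050 ≈ 3.095 in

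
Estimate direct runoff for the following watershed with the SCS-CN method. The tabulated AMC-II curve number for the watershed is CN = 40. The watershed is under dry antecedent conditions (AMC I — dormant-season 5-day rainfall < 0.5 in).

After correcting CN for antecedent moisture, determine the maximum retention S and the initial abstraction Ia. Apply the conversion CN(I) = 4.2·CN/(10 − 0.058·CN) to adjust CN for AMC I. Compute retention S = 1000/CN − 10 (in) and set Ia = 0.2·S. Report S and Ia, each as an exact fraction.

S = 250/7 in ≈ 35.714 in; Ia = 50/7 in ≈ 7.143 in

CN(I) from CN(II)=40: (4.2·40)/(10 − 0.058·40) = 175/8 ≈ 21.875
S = 1000/(175/8) − 10 = 250/7 in ≈ 35.714 in
Ia = 0.2S: 0.2·35.714 = 7.143 in (exactly 50/7)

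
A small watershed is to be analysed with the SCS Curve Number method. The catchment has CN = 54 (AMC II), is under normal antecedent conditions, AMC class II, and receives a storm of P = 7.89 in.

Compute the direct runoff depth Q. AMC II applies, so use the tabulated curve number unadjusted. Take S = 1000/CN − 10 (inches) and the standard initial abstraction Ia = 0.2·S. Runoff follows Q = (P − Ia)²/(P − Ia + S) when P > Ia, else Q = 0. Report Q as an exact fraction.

Average conditions: CN = 54 (no AMC adjustment).
S = 1000/54 − 10 = 230/27 in ≈ 8.519 in
Ia = 0.2S: 0.2·8.519 = 1.704 in (exactly 46/27)
P − Ia = 7.890 − 1.704 = 16703/2700 ≈ 6.186 in (> 0, runoff occurs)
Runoff Q = (P−Ia)²/(P−Ia+S) = (6.186)²/(6.186+8.519) = 278990209/107198100 ≈ 2.603 in

Q = 278990209/107198100 in ≈ 2.603 in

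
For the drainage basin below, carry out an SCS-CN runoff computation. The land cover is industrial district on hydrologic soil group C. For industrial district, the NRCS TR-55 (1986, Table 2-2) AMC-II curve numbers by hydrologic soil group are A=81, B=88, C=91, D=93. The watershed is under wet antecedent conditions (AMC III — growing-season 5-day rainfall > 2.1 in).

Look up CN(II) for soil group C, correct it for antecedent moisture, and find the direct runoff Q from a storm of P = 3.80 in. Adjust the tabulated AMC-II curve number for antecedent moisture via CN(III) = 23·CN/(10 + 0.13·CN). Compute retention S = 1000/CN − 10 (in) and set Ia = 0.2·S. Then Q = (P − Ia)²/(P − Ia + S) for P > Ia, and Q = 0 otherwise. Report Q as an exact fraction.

NRCS table: industrial district, soil group C → CN(II) = 91
Wet (AMC III): CN(III) = 23·91/(10 + 0.13·91) = 2093/(2183/100) = 209300/2183 ≈ 95.877
Max retention: S = 1000/(209300/2183) − 10 = 900/2093 in (≈ 0.430 in)
Initial abstraction Ia = S/5 = (900/2093)/5 = 180/2093 ≈ 0.086 in
Excess rainfall: 3.800 − 0.086 = 3.714 in; P > Ia so Q > 0
Runoff Q = (P−Ia)²/(P−Ia+S) = (3.714)²/(3.714+0.430) = 1510643689/453835655 ≈ 3.329 in

Q = 1510643689/453835655 in ≈ 3.329 in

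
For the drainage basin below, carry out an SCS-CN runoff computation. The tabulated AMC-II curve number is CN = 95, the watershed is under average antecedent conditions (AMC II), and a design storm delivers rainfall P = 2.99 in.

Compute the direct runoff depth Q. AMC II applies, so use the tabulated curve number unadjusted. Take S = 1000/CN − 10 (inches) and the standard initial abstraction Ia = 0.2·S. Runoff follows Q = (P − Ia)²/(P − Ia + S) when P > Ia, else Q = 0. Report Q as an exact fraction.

Q = 30041361/12313900 in ≈ 2.440 in

CN(II) = 95; AMC II needs no correction.
Max retention: S = 1000/95 − 10 = 10/19 in (≈ 0.526 in)
Initial abstraction Ia = S/5 = (10/19)/5 = 2/19 ≈ 0.105 in
P − Ia = 2.990 − 0.105 = 5481/1900 ≈ 2.885 in (> 0, runoff occurs)
Q = (5481/1900)²/((5481/1900) + 10/19) = (30041361/3610000)/(6481/1900) = 30041361/12313900 in ≈ 2.440 in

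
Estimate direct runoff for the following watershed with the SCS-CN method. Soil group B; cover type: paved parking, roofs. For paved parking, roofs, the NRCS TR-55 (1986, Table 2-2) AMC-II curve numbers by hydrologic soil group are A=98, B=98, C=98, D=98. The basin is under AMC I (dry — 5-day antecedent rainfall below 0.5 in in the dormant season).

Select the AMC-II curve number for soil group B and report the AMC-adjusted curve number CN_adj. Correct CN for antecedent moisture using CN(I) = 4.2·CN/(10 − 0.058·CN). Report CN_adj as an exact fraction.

CN_adj = 102900/1079 ≈ 95.366

NRCS table: paved parking, roofs, soil group B → CN(II) = 98
Dry (AMC I): CN(I) = 4.2·98/(10 − 0.058·98) = (2058/5)/(1079/250) = 102900/1079 ≈ 95.366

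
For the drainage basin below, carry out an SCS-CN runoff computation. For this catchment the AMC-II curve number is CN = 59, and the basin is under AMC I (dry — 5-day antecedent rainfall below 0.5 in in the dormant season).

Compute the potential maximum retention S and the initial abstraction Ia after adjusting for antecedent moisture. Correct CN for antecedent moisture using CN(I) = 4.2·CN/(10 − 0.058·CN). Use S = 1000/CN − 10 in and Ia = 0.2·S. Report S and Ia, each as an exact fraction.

S = 20500/1239 in ≈ 16.546 in; Ia = 4100/1239 in ≈ 3.309 in

Adjust CN=59 to AMC I: 4.2·59/(10 − 0.058·59) → (1239/5) ÷ (3289/500) = 123900/3289 ≈ 37.671
Max retention: S = 1000/(123900/3289) − 10 = 20500/1239 in (≈ 16.546 in)
Initial abstraction Ia = S/5 = (20500/1239)/5 = 4100/1239 ≈ 3.309 in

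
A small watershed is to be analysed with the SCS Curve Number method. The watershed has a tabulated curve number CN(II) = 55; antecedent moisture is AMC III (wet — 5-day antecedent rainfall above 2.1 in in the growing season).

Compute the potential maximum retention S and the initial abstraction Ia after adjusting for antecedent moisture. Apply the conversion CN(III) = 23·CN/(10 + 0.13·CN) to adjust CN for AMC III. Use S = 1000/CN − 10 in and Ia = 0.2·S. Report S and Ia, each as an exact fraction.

S = 900/253 in ≈ 3.557 in; Ia = 180/253 in ≈ 0.711 in

CN(III) from CN(II)=55: (23·55)/(10 + 0.13·55) = 25300/343 ≈ 73.761
Max retention: S = 1000/(25300/343) − 10 = 900/253 in (≈ 3.557 in)
Ia = 0.2·(900/253) = 180/253 in ≈ 0.711 in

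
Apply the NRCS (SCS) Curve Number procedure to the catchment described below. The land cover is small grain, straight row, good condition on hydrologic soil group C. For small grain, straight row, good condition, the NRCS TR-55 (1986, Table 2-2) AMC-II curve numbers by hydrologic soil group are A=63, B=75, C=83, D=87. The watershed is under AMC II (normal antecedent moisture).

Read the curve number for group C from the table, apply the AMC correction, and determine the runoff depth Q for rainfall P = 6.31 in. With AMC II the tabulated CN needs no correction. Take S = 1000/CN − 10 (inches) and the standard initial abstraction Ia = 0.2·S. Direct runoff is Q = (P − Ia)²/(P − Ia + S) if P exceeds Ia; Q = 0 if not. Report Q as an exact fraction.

Q = 2398354729/547575900 in ≈ 4.380 in

NRCS table: small grain, straight row, good condition, soil group C → CN(II) = 83
AMC II — tabulated CN = 83 applies directly.
Max retention: S = 1000/83 − 10 = 170/83 in (≈ 2.048 in)
Ia = 0.2·(170/83) = 34/83 in ≈ 0.410 in
Since P=6.310 > Ia=0.410: effective rainfall P−Ia = 48973/8300 in
Q = (48973/8300)²/((48973/8300) + 170/83) = (2398354729/68890000)/(65973/8300) = 2398354729/547575900 in ≈ 4.380 in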